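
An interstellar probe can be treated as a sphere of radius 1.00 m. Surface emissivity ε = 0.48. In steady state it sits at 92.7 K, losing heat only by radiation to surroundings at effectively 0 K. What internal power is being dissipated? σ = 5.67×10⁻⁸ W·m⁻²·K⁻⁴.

Steady state: P = εσA T⁴.
A = 4πr² = 12.57 m²; T⁴ = (92.7)⁴ = 7.384×10⁷ K⁴.
P = 0.48 × 5.67×10⁻⁸ × 12.57 × 7.384×10⁷.

P ≈ 25.3 W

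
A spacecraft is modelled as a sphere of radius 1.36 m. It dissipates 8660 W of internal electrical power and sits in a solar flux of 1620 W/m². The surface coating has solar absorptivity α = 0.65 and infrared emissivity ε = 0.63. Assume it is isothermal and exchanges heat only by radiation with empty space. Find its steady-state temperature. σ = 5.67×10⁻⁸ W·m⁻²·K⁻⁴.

At steady state, absorbed solar power + internal power = radiated power.
Absorbed: α·S·A_cross = 0.65·1620·5.811 = 6119 W (cross-section πr²).
Total input = 6119 + 8660 = 14780 W.
Radiated: εσ·A_surf·T⁴ with A_surf = 4πr² = 23.24 m².
T⁴ = 14780/(0.63·5.67×10⁻⁸·23.24) = 1.780×10¹⁰ K⁴.

T ≈ 365 K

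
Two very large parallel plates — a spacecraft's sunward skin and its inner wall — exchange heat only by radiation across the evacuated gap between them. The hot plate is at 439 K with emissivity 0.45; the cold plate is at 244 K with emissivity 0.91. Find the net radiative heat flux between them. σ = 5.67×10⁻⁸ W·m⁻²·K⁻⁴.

For two infinite grey parallel plates, q = σ(T₁⁴ − T₂⁴)/(1/ε₁ + 1/ε₂ − 1).
T₁⁴ − T₂⁴ = 3.714×10¹⁰ − 3.545×10⁹ = 3.360×10¹⁰ K⁴.
1/ε₁ + 1/ε₂ − 1 = 2.222 + 1.099 − 1 = 2.321.
q = 5.67×10⁻⁸ × 3.360×10¹⁰ / 2.321.

q ≈ 821 W/m²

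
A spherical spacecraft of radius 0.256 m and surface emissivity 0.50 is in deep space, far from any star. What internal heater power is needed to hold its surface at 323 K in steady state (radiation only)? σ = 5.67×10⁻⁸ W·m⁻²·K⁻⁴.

P ≈ 254 W

P = εσ·4πr²·T⁴.
4πr² = 0.8235 m²; T⁴ = 1.088×10¹⁰ K⁴.
P = 0.50·5.67×10⁻⁸·0.8235·1.088×10¹⁰.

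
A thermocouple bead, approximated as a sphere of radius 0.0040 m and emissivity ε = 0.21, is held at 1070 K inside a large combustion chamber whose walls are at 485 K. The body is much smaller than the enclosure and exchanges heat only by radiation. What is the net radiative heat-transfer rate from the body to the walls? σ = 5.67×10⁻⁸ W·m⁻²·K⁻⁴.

P_net ≈ 3.01 W

For a small grey body in a large enclosure: P_net = εσA(T_body⁴ − T_wall⁴).
A = 4πr² = 2.011×10⁻⁴ m²; T_body⁴ − T_wall⁴ = 1.311×10¹² − 5.533×10¹⁰ = 1.255×10¹² K⁴.
|P_net| = 0.21·5.67×10⁻⁸·2.011×10⁻⁴·1.255×10¹².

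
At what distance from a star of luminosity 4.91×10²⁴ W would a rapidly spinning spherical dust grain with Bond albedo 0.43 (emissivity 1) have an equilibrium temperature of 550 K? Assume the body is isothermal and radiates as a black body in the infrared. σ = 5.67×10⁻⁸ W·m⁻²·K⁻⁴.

d ≈ 3.28×10⁹ m

For an isothermal black-emitting sphere, (1−a)S·πr² = σ·4πr²·T⁴ ⇒ S = 4σT⁴/(1−a).
S = 4·5.67×10⁻⁸·(550)⁴/0.570 = 36410 W/m².
Flux falls as S = L/(4πd²), so d = √(L/(4πS)) = √(4.91×10²⁴/(4π·36410)).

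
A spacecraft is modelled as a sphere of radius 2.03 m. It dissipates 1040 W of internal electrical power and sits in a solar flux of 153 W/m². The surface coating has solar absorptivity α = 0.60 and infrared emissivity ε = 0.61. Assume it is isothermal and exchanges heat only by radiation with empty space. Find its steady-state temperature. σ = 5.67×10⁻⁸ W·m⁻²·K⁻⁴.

At steady state, absorbed solar power + internal power = radiated power.
Absorbed: α·S·A_cross = 0.60·153·12.95 = 1188 W (cross-section πr²).
Total input = 1188 + 1040 = 2228 W.
Radiated: εσ·A_surf·T⁴ with A_surf = 4πr² = 51.78 m².
T⁴ = 2228/(0.61·5.67×10⁻⁸·51.78) = 1.244×10⁹ K⁴.

T ≈ 188 K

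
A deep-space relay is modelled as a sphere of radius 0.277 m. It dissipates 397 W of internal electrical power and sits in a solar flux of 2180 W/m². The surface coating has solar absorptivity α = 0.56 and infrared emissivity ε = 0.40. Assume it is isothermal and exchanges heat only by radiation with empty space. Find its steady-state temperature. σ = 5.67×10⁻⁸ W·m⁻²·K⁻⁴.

At steady state, absorbed solar power + internal power = radiated power.
Absorbed: α·S·A_cross = 0.56·2180·0.2411 = 294.3 W (cross-section πr²).
Total input = 294.3 + 397 = 691.3 W.
Radiated: εσ·A_surf·T⁴ with A_surf = 4πr² = 0.9642 m².
T⁴ = 691.3/(0.40·5.67×10⁻⁸·0.9642) = 3.161×10¹⁰ K⁴.

T ≈ 422 K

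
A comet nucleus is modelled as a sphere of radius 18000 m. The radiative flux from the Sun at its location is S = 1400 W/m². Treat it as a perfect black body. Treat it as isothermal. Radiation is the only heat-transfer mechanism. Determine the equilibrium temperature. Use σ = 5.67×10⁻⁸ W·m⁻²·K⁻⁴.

At equilibrium, absorbed power = emitted power.
Absorbing cross-section = πr² = 1.018×10⁹ m²; emitting surface = 4πr² = 4.072×10⁹ m² (ratio 4).
S·A_cross = εσ·A_surf·T⁴  ⇒  T⁴ = S/(4σ).
T⁴ = 1.00·1400/(4·5.67×10⁻⁸) = 6.173×10⁹ K⁴.
T = (6.173×10⁹)^(1/4).

T ≈ 280 K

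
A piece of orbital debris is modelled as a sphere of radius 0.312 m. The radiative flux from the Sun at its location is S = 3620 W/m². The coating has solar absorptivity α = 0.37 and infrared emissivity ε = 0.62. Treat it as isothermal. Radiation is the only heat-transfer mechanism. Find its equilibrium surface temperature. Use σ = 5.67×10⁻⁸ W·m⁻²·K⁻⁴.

At equilibrium, absorbed power = emitted power.
Absorbing cross-section = πr² = 0.3058 m²; emitting surface = 4πr² = 1.223 m² (ratio 4).
αS·A_cross = εσ·A_surf·T⁴  ⇒  T⁴ = αS/(ε·4σ).
T⁴ = 0.370·3620/(0.62·4·5.67×10⁻⁸) = 9.525×10⁹ K⁴.
T = (9.525×10⁹)^(1/4).

T ≈ 312 K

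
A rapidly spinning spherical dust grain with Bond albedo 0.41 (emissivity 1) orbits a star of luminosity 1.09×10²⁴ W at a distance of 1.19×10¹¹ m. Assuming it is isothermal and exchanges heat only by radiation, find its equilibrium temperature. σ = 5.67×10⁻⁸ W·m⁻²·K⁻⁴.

First find the stellar flux at distance d: S = L/(4πd²) = 1.09×10²⁴/(4π·(1.19×10¹¹)²) = 6.125 W/m².
For an isothermal sphere, absorbed (1−a)S·πr² = emitted σ·4πr²·T⁴, so T⁴ = (1−a)S/(4σ).
T⁴ = 0.590·6.125/(4·5.67×10⁻⁸) = 1.593×10⁷ K⁴.

T ≈ 63.2 K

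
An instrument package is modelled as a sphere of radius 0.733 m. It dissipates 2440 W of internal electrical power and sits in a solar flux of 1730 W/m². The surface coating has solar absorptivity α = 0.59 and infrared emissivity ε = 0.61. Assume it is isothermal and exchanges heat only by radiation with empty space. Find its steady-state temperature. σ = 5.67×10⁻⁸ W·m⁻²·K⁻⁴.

At steady state, absorbed solar power + internal power = radiated power.
Absorbed: α·S·A_cross = 0.59·1730·1.688 = 1723 W (cross-section πr²).
Total input = 1723 + 2440 = 4163 W.
Radiated: εσ·A_surf·T⁴ with A_surf = 4πr² = 6.752 m².
T⁴ = 4163/(0.61·5.67×10⁻⁸·6.752) = 1.783×10¹⁰ K⁴.

T ≈ 365 K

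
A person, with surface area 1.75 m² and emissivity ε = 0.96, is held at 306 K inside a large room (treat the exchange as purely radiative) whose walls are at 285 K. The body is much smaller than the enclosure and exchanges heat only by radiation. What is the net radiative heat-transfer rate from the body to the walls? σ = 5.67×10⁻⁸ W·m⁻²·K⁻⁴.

P_net ≈ 207 W

For a small grey body in a large enclosure: P_net = εσA(T_body⁴ − T_wall⁴).
A = 1.75 m²; T_body⁴ − T_wall⁴ = 8.768×10⁹ − 6.598×10⁹ = 2.170×10⁹ K⁴.
|P_net| = 0.96·5.67×10⁻⁸·1.750·2.170×10⁹.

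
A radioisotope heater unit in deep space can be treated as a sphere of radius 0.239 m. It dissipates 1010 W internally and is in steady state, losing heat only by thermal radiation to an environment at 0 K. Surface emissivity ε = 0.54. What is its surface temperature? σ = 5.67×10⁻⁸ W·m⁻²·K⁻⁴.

T ≈ 463 K

Steady state: internal power = radiated power, P = εσA T⁴.
Radiating area A = 4πr² = 0.7178 m².
T⁴ = P/(εσA) = 1010/(0.54·5.67×10⁻⁸·0.7178) = 4.596×10¹⁰ K⁴.
T = (4.596×10¹⁰)^(1/4).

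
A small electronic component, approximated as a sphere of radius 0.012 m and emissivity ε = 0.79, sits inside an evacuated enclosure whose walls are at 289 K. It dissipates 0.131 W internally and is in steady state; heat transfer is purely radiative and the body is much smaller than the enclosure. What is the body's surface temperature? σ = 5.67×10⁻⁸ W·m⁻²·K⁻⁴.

For a small grey body in a large enclosure, net radiated power = εσA(T⁴ − T_w⁴).
Steady state: P = εσA(T⁴ − T_w⁴) with A = 4πr² = 0.001810 m².
T⁴ = P/(εσA) + T_w⁴ = 0.131/(0.79·5.67×10⁻⁸·0.001810) + (289)⁴
    = 1.616×10⁹ + 6.976×10⁹ = 8.592×10⁹ K⁴.

T ≈ 304 K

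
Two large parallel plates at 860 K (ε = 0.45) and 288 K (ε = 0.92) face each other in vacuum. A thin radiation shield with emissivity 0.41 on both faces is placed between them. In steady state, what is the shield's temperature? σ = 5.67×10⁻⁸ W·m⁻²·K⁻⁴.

In steady state the net flux on the hot side equals that on the cold side.
σ(T₁⁴−T_s⁴)/D₁ = σ(T_s⁴−T₂⁴)/D₂, with D₁ = 1/ε₁+1/ε_s−1 = 3.661, D₂ = 1/ε_s+1/ε₂−1 = 2.526.
Solve for T_s⁴: T_s⁴ = (D₂·T₁⁴ + D₁·T₂⁴)/(D₁+D₂) = 2.274×10¹¹ K⁴.

T_s ≈ 691 K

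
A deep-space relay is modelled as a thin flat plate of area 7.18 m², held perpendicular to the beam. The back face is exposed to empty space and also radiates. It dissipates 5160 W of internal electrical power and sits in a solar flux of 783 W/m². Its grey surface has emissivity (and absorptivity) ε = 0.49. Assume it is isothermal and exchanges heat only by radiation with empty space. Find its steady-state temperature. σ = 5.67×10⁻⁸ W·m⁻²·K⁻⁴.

At steady state, absorbed solar power + internal power = radiated power.
Absorbed: α·S·A_cross = 0.49·783·7.180 = 2755 W (cross-section A).
Total input = 2755 + 5160 = 7915 W.
Radiated: εσ·A_surf·T⁴ with A_surf = 2A = 14.36 m².
T⁴ = 7915/(0.49·5.67×10⁻⁸·14.36) = 1.984×10¹⁰ K⁴.

T ≈ 375 K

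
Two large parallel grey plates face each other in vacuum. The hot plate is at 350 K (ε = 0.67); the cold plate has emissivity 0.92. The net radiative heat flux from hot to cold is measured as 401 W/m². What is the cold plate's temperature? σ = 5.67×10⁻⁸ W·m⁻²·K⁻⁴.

T₂ ≈ 249 K

q = σ(T₁⁴ − T₂⁴)/(1/ε₁ + 1/ε₂ − 1); denominator = 1.579.
T₂⁴ = T₁⁴ − q·(1/ε₁+1/ε₂−1)/σ = 1.501×10¹⁰ − 401·1.579/5.67×10⁻⁸
    = 3.836×10⁹ K⁴.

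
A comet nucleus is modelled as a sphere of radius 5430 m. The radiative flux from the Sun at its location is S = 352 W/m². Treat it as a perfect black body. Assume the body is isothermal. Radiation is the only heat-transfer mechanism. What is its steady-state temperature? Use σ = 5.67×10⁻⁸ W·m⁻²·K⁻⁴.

T ≈ 198 K

At equilibrium, absorbed power = emitted power.
Absorbing cross-section = πr² = 9.263×10⁷ m²; emitting surface = 4πr² = 3.705×10⁸ m² (ratio 4).
S·A_cross = εσ·A_surf·T⁴  ⇒  T⁴ = S/(4σ).
T⁴ = 1.00·352/(4·5.67×10⁻⁸) = 1.552×10⁹ K⁴.
T = (1.552×10⁹)^(1/4).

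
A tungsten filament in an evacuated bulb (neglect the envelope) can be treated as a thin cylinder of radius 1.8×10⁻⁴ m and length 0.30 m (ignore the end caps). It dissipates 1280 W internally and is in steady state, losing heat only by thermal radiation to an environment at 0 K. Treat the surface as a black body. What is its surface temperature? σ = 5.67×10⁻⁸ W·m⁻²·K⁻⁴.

T ≈ 2860 K

Steady state: internal power = radiated power, P = εσA T⁴.
Radiating area A = 2πrL = 3.393×10⁻⁴ m².
T⁴ = P/(εσA) = 1280/(1.0·5.67×10⁻⁸·3.393×10⁻⁴) = 6.654×10¹³ K⁴.
T = (6.654×10¹³)^(1/4).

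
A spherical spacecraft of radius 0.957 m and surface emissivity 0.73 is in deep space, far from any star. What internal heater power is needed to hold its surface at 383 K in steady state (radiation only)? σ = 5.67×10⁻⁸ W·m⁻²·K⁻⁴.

P ≈ 10300 W

P = εσ·4πr²·T⁴.
4πr² = 11.51 m²; T⁴ = 2.152×10¹⁰ K⁴.
P = 0.73·5.67×10⁻⁸·11.51·2.152×10¹⁰.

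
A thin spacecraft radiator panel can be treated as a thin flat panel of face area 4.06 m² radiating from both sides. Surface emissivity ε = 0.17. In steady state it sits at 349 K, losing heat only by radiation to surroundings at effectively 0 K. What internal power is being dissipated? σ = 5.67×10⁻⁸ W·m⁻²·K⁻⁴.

P ≈ 1160 W

Steady state: P = εσA T⁴.
A = 2·4.06 = 8.120 m²; T⁴ = (349)⁴ = 1.484×10¹⁰ K⁴.
P = 0.17 × 5.67×10⁻⁸ × 8.120 × 1.484×10¹⁰.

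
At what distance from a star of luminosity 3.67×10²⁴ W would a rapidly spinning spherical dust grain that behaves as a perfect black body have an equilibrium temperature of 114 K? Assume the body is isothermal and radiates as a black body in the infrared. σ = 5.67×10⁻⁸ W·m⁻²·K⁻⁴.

d ≈ 8.73×10¹⁰ m

For an isothermal black-emitting sphere, (1−a)S·πr² = σ·4πr²·T⁴ ⇒ S = 4σT⁴/(1−a).
S = 4·5.67×10⁻⁸·(114)⁴/1.00 = 38.31 W/m².
Flux falls as S = L/(4πd²), so d = √(L/(4πS)) = √(3.67×10²⁴/(4π·38.31)).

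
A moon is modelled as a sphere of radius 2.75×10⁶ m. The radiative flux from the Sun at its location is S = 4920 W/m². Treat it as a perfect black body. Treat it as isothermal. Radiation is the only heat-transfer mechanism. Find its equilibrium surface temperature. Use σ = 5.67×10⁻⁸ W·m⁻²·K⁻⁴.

T ≈ 384 K

At equilibrium, absorbed power = emitted power.
Absorbing cross-section = πr² = 2.376×10¹³ m²; emitting surface = 4πr² = 9.503×10¹³ m² (ratio 4).
S·A_cross = εσ·A_surf·T⁴  ⇒  T⁴ = S/(4σ).
T⁴ = 1.00·4920/(4·5.67×10⁻⁸) = 2.169×10¹⁰ K⁴.
T = (2.169×10¹⁰)^(1/4).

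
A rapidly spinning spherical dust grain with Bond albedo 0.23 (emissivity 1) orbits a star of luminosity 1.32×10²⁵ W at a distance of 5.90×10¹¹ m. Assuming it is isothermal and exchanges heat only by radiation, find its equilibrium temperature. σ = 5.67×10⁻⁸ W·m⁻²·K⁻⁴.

First find the stellar flux at distance d: S = L/(4πd²) = 1.32×10²⁵/(4π·(5.90×10¹¹)²) = 3.018 W/m².
For an isothermal sphere, absorbed (1−a)S·πr² = emitted σ·4πr²·T⁴, so T⁴ = (1−a)S/(4σ).
T⁴ = 0.770·3.018/(4·5.67×10⁻⁸) = 1.024×10⁷ K⁴.

T ≈ 56.6 K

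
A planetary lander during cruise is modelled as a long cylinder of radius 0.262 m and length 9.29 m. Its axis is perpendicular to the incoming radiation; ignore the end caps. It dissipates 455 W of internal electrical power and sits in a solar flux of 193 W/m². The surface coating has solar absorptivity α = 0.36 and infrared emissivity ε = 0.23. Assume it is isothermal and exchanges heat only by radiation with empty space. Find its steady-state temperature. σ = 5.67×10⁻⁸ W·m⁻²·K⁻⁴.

At steady state, absorbed solar power + internal power = radiated power.
Absorbed: α·S·A_cross = 0.36·193·4.868 = 338.2 W (cross-section 2rL).
Total input = 338.2 + 455 = 793.2 W.
Radiated: εσ·A_surf·T⁴ with A_surf = 2πrL = 15.29 m².
T⁴ = 793.2/(0.23·5.67×10⁻⁸·15.29) = 3.977×10⁹ K⁴.

T ≈ 251 K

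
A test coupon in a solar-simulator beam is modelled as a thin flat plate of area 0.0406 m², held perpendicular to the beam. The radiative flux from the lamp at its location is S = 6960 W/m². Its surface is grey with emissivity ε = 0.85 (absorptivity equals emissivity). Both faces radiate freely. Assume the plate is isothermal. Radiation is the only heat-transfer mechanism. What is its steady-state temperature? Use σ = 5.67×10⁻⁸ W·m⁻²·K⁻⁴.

At equilibrium, absorbed power = emitted power.
Absorbing cross-section = A = 0.04060 m²; emitting surface = 2A = 0.08120 m² (ratio 2).
εS·A_cross = εσ·A_surf·T⁴  ⇒  T⁴ = S/(2σ)   (ε cancels).
T⁴ = 6960/(2·5.67×10⁻⁸) = 6.138×10¹⁰ K⁴.
T = (6.138×10¹⁰)^(1/4).

T ≈ 498 K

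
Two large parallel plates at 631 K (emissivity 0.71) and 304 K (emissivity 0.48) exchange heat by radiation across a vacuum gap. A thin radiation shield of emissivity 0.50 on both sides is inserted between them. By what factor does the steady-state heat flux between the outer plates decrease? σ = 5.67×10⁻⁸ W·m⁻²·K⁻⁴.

factor ≈ 2.20

Without shield: q₀ = σΔ(T⁴)/(1/ε₁+1/ε₂−1) with denominator 2.492.
With shield the two gaps are in series; the resistances add: (1/ε₁+1/ε_s−1)+(1/ε_s+1/ε₂−1) = 2.408+3.083 = 5.492.
Heat-flux ratio q₀/q = 5.492/2.492.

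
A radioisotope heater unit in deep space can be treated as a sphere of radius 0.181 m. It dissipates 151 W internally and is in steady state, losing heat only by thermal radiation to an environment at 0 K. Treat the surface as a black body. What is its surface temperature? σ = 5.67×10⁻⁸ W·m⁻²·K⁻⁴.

Steady state: internal power = radiated power, P = εσA T⁴.
Radiating area A = 4πr² = 0.4117 m².
T⁴ = P/(εσA) = 151/(1.0·5.67×10⁻⁸·0.4117) = 6.469×10⁹ K⁴.
T = (6.469×10⁹)^(1/4).

T ≈ 284 K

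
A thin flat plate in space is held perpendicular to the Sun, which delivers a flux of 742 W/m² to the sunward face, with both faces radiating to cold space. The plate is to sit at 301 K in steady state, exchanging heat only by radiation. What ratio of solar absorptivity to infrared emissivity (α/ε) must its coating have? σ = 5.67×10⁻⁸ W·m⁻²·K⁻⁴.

α/ε ≈ 1.25

Balance: αS·A = εσ·2A·T⁴ ⇒ α/ε = 2σT⁴/S.
α/ε = 2·5.67×10⁻⁸·(301)⁴/742 = 2·5.67×10⁻⁸·8.209×10⁹/742.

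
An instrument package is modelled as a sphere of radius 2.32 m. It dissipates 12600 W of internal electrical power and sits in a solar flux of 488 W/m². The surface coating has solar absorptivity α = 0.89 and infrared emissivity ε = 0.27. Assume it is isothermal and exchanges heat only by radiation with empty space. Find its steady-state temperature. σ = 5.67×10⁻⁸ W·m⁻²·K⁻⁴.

At steady state, absorbed solar power + internal power = radiated power.
Absorbed: α·S·A_cross = 0.89·488·16.91 = 7344 W (cross-section πr²).
Total input = 7344 + 12600 = 19940 W.
Radiated: εσ·A_surf·T⁴ with A_surf = 4πr² = 67.64 m².
T⁴ = 19940/(0.27·5.67×10⁻⁸·67.64) = 1.926×10¹⁰ K⁴.

T ≈ 373 K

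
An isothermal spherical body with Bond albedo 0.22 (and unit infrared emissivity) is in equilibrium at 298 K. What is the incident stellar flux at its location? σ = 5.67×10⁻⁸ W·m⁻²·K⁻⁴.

(1−a)S·πr² = σ·4πr²·T⁴ ⇒ S = 4σT⁴/(1−a).
S = 4·5.67×10⁻⁸·7.886×10⁹/0.780.

S ≈ 2290 W/m²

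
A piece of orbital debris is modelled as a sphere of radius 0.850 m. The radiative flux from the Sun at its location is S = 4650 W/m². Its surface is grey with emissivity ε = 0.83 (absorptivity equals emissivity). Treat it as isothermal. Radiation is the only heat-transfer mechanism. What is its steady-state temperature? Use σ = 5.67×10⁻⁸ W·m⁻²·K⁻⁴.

At equilibrium, absorbed power = emitted power.
Absorbing cross-section = πr² = 2.270 m²; emitting surface = 4πr² = 9.079 m² (ratio 4).
εS·A_cross = εσ·A_surf·T⁴  ⇒  T⁴ = S/(4σ)   (ε cancels).
T⁴ = 4650/(4·5.67×10⁻⁸) = 2.050×10¹⁰ K⁴.
T = (2.050×10¹⁰)^(1/4).

T ≈ 378 K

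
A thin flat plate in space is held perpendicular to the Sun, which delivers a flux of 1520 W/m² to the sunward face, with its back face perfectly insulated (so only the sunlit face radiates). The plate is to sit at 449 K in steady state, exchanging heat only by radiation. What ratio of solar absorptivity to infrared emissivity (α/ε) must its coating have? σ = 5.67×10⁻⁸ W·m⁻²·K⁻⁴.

α/ε ≈ 1.52

Balance: αS·A = εσ·1A·T⁴ ⇒ α/ε = σT⁴/S.
α/ε = 5.67×10⁻⁸·(449)⁴/1520 = 5.67×10⁻⁸·4.064×10¹⁰/1520.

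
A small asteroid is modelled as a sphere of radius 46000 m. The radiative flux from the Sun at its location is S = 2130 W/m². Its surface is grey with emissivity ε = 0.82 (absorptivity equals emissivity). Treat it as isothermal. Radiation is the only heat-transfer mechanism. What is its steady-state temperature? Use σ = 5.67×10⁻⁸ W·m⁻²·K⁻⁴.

At equilibrium, absorbed power = emitted power.
Absorbing cross-section = πr² = 6.648×10⁹ m²; emitting surface = 4πr² = 2.659×10¹⁰ m² (ratio 4).
εS·A_cross = εσ·A_surf·T⁴  ⇒  T⁴ = S/(4σ)   (ε cancels).
T⁴ = 2130/(4·5.67×10⁻⁸) = 9.392×10⁹ K⁴.
T = (9.392×10⁹)^(1/4).

T ≈ 311 K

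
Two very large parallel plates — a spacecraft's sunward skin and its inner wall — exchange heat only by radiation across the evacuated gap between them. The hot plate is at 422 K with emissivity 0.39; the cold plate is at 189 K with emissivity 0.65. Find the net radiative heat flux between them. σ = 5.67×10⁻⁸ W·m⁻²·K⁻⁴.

q ≈ 556 W/m²

For two infinite grey parallel plates, q = σ(T₁⁴ − T₂⁴)/(1/ε₁ + 1/ε₂ − 1).
T₁⁴ − T₂⁴ = 3.171×10¹⁰ − 1.276×10⁹ = 3.044×10¹⁰ K⁴.
1/ε₁ + 1/ε₂ − 1 = 2.564 + 1.538 − 1 = 3.103.
q = 5.67×10⁻⁸ × 3.044×10¹⁰ / 3.103.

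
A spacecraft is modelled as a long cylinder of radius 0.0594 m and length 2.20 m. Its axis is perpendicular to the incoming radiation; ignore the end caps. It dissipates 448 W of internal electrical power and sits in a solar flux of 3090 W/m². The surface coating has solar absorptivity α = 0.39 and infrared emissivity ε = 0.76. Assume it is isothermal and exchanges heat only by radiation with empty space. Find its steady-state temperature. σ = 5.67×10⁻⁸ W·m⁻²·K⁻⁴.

T ≈ 383 K

At steady state, absorbed solar power + internal power = radiated power.
Absorbed: α·S·A_cross = 0.39·3090·0.2614 = 315.0 W (cross-section 2rL).
Total input = 315.0 + 448 = 763.0 W.
Radiated: εσ·A_surf·T⁴ with A_surf = 2πrL = 0.8211 m².
T⁴ = 763.0/(0.76·5.67×10⁻⁸·0.8211) = 2.156×10¹⁰ K⁴.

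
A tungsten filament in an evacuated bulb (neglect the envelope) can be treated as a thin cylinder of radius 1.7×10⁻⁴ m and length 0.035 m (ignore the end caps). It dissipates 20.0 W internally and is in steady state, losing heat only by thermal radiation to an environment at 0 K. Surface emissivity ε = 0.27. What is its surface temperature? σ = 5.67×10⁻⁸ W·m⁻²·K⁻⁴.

Steady state: internal power = radiated power, P = εσA T⁴.
Radiating area A = 2πrL = 3.738×10⁻⁵ m².
T⁴ = P/(εσA) = 20.0/(0.27·5.67×10⁻⁸·3.738×10⁻⁵) = 3.495×10¹³ K⁴.
T = (3.495×10¹³)^(1/4).

T ≈ 2430 K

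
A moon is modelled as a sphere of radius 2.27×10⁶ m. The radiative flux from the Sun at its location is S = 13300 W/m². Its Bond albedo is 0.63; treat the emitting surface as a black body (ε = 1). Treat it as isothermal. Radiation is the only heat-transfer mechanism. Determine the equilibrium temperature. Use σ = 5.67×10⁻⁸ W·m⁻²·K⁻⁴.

At equilibrium, absorbed power = emitted power.
Absorbing cross-section = πr² = 1.619×10¹³ m²; emitting surface = 4πr² = 6.475×10¹³ m² (ratio 4).
(1−a)S·A_cross = εσ·A_surf·T⁴  ⇒  T⁴ = (1−a)S/(4σ).
T⁴ = 0.370·13300/(4·5.67×10⁻⁸) = 2.170×10¹⁰ K⁴.
T = (2.170×10¹⁰)^(1/4).

T ≈ 384 K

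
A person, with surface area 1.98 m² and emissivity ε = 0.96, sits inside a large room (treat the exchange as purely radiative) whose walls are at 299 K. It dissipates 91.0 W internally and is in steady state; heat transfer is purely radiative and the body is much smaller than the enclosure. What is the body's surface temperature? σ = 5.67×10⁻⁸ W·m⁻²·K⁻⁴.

For a small grey body in a large enclosure, net radiated power = εσA(T⁴ − T_w⁴).
Steady state: P = εσA(T⁴ − T_w⁴) with A = 1.98 m².
T⁴ = P/(εσA) + T_w⁴ = 91.0/(0.96·5.67×10⁻⁸·1.980) + (299)⁴
    = 8.443×10⁸ + 7.993×10⁹ = 8.837×10⁹ K⁴.

T ≈ 307 K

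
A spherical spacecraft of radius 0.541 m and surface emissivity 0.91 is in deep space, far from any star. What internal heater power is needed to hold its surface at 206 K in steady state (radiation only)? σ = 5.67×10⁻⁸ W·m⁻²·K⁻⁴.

P ≈ 342 W

P = εσ·4πr²·T⁴.
4πr² = 3.678 m²; T⁴ = 1.801×10⁹ K⁴.
P = 0.91·5.67×10⁻⁸·3.678·1.801×10⁹.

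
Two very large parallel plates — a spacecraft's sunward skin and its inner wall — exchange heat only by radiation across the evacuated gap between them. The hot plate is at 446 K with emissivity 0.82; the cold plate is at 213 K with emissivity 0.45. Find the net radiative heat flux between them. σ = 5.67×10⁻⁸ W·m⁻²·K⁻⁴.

q ≈ 871 W/m²

For two infinite grey parallel plates, q = σ(T₁⁴ − T₂⁴)/(1/ε₁ + 1/ε₂ − 1).
T₁⁴ − T₂⁴ = 3.957×10¹⁰ − 2.058×10⁹ = 3.751×10¹⁰ K⁴.
1/ε₁ + 1/ε₂ − 1 = 1.220 + 2.222 − 1 = 2.442.
q = 5.67×10⁻⁸ × 3.751×10¹⁰ / 2.442.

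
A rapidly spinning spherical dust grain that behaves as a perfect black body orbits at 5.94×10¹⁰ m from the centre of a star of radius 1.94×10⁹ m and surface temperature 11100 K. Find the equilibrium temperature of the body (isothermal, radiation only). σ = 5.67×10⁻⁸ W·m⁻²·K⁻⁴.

T ≈ 1420 K

The star's surface emits σT_*⁴; at distance d the flux is S = σT_*⁴(R_*/d)².
S = 5.67×10⁻⁸·(11100)⁴·(1.94×10⁹/5.94×10¹⁰)² = 9.181×10⁵ W/m².
For an isothermal sphere T⁴ = (1−a)S/(4σ) = 4.048×10¹² K⁴.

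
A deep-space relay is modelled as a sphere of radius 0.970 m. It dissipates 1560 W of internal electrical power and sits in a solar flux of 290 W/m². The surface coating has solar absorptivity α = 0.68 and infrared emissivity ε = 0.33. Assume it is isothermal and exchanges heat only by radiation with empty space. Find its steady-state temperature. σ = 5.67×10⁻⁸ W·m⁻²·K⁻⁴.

T ≈ 314 K

At steady state, absorbed solar power + internal power = radiated power.
Absorbed: α·S·A_cross = 0.68·290·2.956 = 582.9 W (cross-section πr²).
Total input = 582.9 + 1560 = 2143 W.
Radiated: εσ·A_surf·T⁴ with A_surf = 4πr² = 11.82 m².
T⁴ = 2143/(0.33·5.67×10⁻⁸·11.82) = 9.686×10⁹ K⁴.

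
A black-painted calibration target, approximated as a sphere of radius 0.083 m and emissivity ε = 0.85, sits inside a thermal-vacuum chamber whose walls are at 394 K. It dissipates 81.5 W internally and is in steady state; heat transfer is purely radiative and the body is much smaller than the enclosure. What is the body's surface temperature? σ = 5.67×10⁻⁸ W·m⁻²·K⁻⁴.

T ≈ 457 K

For a small grey body in a large enclosure, net radiated power = εσA(T⁴ − T_w⁴).
Steady state: P = εσA(T⁴ − T_w⁴) with A = 4πr² = 0.08657 m².
T⁴ = P/(εσA) + T_w⁴ = 81.5/(0.85·5.67×10⁻⁸·0.08657) + (394)⁴
    = 1.953×10¹⁰ + 2.410×10¹⁰ = 4.363×10¹⁰ K⁴.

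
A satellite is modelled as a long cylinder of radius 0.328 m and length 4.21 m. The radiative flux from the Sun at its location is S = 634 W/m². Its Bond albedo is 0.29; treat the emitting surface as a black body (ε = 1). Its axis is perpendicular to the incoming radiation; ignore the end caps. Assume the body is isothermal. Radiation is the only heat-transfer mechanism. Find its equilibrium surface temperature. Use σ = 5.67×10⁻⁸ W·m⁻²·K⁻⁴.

At equilibrium, absorbed power = emitted power.
Absorbing cross-section = 2rL = 2.762 m²; emitting surface = 2πrL = 8.676 m² (ratio π).
(1−a)S·A_cross = εσ·A_surf·T⁴  ⇒  T⁴ = (1−a)S/(πσ).
T⁴ = 0.710·634/(π·5.67×10⁻⁸) = 2.527×10⁹ K⁴.
T = (2.527×10⁹)^(1/4).

T ≈ 224 K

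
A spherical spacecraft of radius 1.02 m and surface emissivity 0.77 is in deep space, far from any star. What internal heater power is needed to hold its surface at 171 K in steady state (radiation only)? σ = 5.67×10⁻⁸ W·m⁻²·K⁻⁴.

P = εσ·4πr²·T⁴.
4πr² = 13.07 m²; T⁴ = 8.550×10⁸ K⁴.
P = 0.77·5.67×10⁻⁸·13.07·8.550×10⁸.

P ≈ 488 W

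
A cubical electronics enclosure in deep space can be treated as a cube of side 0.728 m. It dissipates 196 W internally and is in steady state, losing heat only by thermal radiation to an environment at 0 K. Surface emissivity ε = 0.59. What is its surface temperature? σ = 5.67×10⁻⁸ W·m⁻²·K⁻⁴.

T ≈ 207 K

Steady state: internal power = radiated power, P = εσA T⁴.
Radiating area A = 6L² = 3.180 m².
T⁴ = P/(εσA) = 196/(0.59·5.67×10⁻⁸·3.180) = 1.842×10⁹ K⁴.
T = (1.842×10⁹)^(1/4).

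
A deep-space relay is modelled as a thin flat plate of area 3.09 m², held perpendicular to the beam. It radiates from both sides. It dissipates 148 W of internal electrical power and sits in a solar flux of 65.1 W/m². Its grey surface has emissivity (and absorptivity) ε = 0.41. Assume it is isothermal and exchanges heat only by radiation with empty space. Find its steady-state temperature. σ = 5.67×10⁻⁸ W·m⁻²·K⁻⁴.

T ≈ 200 K

At steady state, absorbed solar power + internal power = radiated power.
Absorbed: α·S·A_cross = 0.41·65.1·3.090 = 82.48 W (cross-section A).
Total input = 82.48 + 148 = 230.5 W.
Radiated: εσ·A_surf·T⁴ with A_surf = 2A = 6.180 m².
T⁴ = 230.5/(0.41·5.67×10⁻⁸·6.180) = 1.604×10⁹ K⁴.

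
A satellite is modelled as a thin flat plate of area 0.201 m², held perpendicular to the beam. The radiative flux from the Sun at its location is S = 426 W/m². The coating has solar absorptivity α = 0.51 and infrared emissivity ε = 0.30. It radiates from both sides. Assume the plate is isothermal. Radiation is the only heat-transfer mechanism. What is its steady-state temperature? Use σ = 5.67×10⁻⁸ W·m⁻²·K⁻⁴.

At equilibrium, absorbed power = emitted power.
Absorbing cross-section = A = 0.2010 m²; emitting surface = 2A = 0.4020 m² (ratio 2).
αS·A_cross = εσ·A_surf·T⁴  ⇒  T⁴ = αS/(ε·2σ).
T⁴ = 0.510·426/(0.30·2·5.67×10⁻⁸) = 6.386×10⁹ K⁴.
T = (6.386×10⁹)^(1/4).

T ≈ 283 K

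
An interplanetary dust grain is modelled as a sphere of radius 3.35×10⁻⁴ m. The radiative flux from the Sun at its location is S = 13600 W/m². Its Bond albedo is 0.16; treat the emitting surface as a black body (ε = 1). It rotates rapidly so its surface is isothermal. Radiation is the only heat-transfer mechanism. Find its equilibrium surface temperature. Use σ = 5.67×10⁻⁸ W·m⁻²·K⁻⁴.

T ≈ 474 K

At equilibrium, absorbed power = emitted power.
Absorbing cross-section = πr² = 3.526×10⁻⁷ m²; emitting surface = 4πr² = 1.410×10⁻⁶ m² (ratio 4).
(1−a)S·A_cross = εσ·A_surf·T⁴  ⇒  T⁴ = (1−a)S/(4σ).
T⁴ = 0.840·13600/(4·5.67×10⁻⁸) = 5.037×10¹⁰ K⁴.
T = (5.037×10¹⁰)^(1/4).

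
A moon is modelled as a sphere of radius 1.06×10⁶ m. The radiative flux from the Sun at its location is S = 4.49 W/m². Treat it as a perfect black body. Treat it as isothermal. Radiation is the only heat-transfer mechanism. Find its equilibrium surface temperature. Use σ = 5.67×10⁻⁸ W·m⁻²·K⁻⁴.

At equilibrium, absorbed power = emitted power.
Absorbing cross-section = πr² = 3.530×10¹² m²; emitting surface = 4πr² = 1.412×10¹³ m² (ratio 4).
S·A_cross = εσ·A_surf·T⁴  ⇒  T⁴ = S/(4σ).
T⁴ = 1.00·4.49/(4·5.67×10⁻⁸) = 1.980×10⁷ K⁴.
T = (1.980×10⁷)^(1/4).

T ≈ 66.7 K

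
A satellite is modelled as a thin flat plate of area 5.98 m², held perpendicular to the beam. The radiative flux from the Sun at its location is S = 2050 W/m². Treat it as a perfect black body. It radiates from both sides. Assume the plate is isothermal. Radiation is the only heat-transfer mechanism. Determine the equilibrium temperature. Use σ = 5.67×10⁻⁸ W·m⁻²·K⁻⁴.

T ≈ 367 K

At equilibrium, absorbed power = emitted power.
Absorbing cross-section = A = 5.980 m²; emitting surface = 2A = 11.96 m² (ratio 2).
S·A_cross = εσ·A_surf·T⁴  ⇒  T⁴ = S/(2σ).
T⁴ = 1.00·2050/(2·5.67×10⁻⁸) = 1.808×10¹⁰ K⁴.
T = (1.808×10¹⁰)^(1/4).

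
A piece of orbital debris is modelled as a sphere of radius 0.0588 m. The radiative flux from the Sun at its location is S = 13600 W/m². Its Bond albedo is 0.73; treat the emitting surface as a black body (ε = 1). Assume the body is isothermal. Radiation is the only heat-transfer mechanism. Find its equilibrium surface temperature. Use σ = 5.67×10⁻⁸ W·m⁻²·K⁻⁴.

T ≈ 357 K

At equilibrium, absorbed power = emitted power.
Absorbing cross-section = πr² = 0.01086 m²; emitting surface = 4πr² = 0.04345 m² (ratio 4).
(1−a)S·A_cross = εσ·A_surf·T⁴  ⇒  T⁴ = (1−a)S/(4σ).
T⁴ = 0.270·13600/(4·5.67×10⁻⁸) = 1.619×10¹⁰ K⁴.
T = (1.619×10¹⁰)^(1/4).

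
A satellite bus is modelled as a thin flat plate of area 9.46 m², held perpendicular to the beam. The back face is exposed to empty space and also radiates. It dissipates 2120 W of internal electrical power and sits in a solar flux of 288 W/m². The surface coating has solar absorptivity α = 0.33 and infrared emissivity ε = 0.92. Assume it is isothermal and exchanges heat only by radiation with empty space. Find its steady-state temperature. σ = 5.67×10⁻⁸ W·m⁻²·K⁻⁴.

At steady state, absorbed solar power + internal power = radiated power.
Absorbed: α·S·A_cross = 0.33·288·9.460 = 899.1 W (cross-section A).
Total input = 899.1 + 2120 = 3019 W.
Radiated: εσ·A_surf·T⁴ with A_surf = 2A = 18.92 m².
T⁴ = 3019/(0.92·5.67×10⁻⁸·18.92) = 3.059×10⁹ K⁴.

T ≈ 235 K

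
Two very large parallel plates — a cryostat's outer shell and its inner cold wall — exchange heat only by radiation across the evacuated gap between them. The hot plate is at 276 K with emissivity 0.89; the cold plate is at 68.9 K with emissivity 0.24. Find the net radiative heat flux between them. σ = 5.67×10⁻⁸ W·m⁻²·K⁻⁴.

q ≈ 76.4 W/m²

For two infinite grey parallel plates, q = σ(T₁⁴ − T₂⁴)/(1/ε₁ + 1/ε₂ − 1).
T₁⁴ − T₂⁴ = 5.803×10⁹ − 2.254×10⁷ = 5.780×10⁹ K⁴.
1/ε₁ + 1/ε₂ − 1 = 1.124 + 4.167 − 1 = 4.290.
q = 5.67×10⁻⁸ × 5.780×10⁹ / 4.290.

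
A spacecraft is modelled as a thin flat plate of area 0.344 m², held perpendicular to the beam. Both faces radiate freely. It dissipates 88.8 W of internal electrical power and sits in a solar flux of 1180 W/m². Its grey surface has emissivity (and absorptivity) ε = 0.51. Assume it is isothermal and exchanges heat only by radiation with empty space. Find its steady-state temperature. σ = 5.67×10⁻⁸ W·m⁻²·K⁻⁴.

At steady state, absorbed solar power + internal power = radiated power.
Absorbed: α·S·A_cross = 0.51·1180·0.3440 = 207.0 W (cross-section A).
Total input = 207.0 + 88.8 = 295.8 W.
Radiated: εσ·A_surf·T⁴ with A_surf = 2A = 0.6880 m².
T⁴ = 295.8/(0.51·5.67×10⁻⁸·0.6880) = 1.487×10¹⁰ K⁴.

T ≈ 349 K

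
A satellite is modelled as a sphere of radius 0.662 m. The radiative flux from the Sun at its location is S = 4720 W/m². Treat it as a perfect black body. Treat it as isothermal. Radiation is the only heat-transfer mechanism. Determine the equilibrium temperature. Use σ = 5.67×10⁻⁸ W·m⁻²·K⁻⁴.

T ≈ 380 K

At equilibrium, absorbed power = emitted power.
Absorbing cross-section = πr² = 1.377 m²; emitting surface = 4πr² = 5.507 m² (ratio 4).
S·A_cross = εσ·A_surf·T⁴  ⇒  T⁴ = S/(4σ).
T⁴ = 1.00·4720/(4·5.67×10⁻⁸) = 2.081×10¹⁰ K⁴.
T = (2.081×10¹⁰)^(1/4).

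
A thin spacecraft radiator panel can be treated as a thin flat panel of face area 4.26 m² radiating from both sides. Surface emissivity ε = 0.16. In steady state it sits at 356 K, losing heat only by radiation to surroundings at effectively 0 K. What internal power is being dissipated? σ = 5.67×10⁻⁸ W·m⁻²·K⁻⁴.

Steady state: P = εσA T⁴.
A = 2·4.26 = 8.520 m²; T⁴ = (356)⁴ = 1.606×10¹⁰ K⁴.
P = 0.16 × 5.67×10⁻⁸ × 8.520 × 1.606×10¹⁰.

P ≈ 1240 W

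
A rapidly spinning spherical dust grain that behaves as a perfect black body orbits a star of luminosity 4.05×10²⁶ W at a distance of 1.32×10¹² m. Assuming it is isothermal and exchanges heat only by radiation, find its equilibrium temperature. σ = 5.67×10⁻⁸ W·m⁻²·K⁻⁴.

First find the stellar flux at distance d: S = L/(4πd²) = 4.05×10²⁶/(4π·(1.32×10¹²)²) = 18.50 W/m².
For an isothermal sphere, absorbed (1−a)S·πr² = emitted σ·4πr²·T⁴, so T⁴ = (1−a)S/(4σ).
T⁴ = 1.00·18.50/(4·5.67×10⁻⁸) = 8.156×10⁷ K⁴.

T ≈ 95.0 K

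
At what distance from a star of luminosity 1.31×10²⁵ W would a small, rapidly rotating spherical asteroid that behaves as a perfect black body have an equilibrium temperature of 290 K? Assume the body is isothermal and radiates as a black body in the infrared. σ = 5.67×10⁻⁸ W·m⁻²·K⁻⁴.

d ≈ 2.55×10¹⁰ m

For an isothermal black-emitting sphere, (1−a)S·πr² = σ·4πr²·T⁴ ⇒ S = 4σT⁴/(1−a).
S = 4·5.67×10⁻⁸·(290)⁴/1.00 = 1604 W/m².
Flux falls as S = L/(4πd²), so d = √(L/(4πS)) = √(1.31×10²⁵/(4π·1604)).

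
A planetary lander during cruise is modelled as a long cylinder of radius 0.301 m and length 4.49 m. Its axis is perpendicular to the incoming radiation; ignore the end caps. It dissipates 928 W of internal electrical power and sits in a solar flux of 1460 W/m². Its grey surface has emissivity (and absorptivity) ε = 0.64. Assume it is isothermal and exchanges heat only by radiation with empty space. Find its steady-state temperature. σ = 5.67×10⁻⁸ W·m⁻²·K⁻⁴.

At steady state, absorbed solar power + internal power = radiated power.
Absorbed: α·S·A_cross = 0.64·1460·2.703 = 2526 W (cross-section 2rL).
Total input = 2526 + 928 = 3454 W.
Radiated: εσ·A_surf·T⁴ with A_surf = 2πrL = 8.492 m².
T⁴ = 3454/(0.64·5.67×10⁻⁸·8.492) = 1.121×10¹⁰ K⁴.

T ≈ 325 K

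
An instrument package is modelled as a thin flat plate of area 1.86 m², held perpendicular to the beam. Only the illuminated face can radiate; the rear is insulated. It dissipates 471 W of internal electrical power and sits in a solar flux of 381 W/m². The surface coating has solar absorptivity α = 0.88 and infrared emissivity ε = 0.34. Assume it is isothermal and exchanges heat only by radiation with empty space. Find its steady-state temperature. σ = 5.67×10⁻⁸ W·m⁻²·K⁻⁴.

T ≈ 418 K

At steady state, absorbed solar power + internal power = radiated power.
Absorbed: α·S·A_cross = 0.88·381·1.860 = 623.6 W (cross-section A).
Total input = 623.6 + 471 = 1095 W.
Radiated: εσ·A_surf·T⁴ with A_surf = A = 1.860 m².
T⁴ = 1095/(0.34·5.67×10⁻⁸·1.860) = 3.053×10¹⁰ K⁴.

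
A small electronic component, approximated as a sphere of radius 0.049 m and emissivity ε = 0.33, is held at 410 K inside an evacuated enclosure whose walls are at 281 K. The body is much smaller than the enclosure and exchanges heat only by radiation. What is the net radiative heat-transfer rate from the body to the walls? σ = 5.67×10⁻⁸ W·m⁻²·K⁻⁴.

For a small grey body in a large enclosure: P_net = εσA(T_body⁴ − T_wall⁴).
A = 4πr² = 0.03017 m²; T_body⁴ − T_wall⁴ = 2.826×10¹⁰ − 6.235×10⁹ = 2.202×10¹⁰ K⁴.
|P_net| = 0.33·5.67×10⁻⁸·0.03017·2.202×10¹⁰.

P_net ≈ 12.4 W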